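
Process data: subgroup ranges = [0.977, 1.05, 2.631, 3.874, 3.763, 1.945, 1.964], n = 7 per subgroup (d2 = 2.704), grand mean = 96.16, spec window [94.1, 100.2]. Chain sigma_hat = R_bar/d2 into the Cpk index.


R_bar = (0.977 + 1.05 + 2.631 + 3.874 + 3.763 + 1.945 + 1.964) / 7 = 2.3148571
sigma = R_bar / d2 = 2.3148571 / 2.704 = 0.85608621
Cp = (USL - LSL)/(6*sigma) = (100.2 - 94.1)/(6*0.85608621) = 1.1876
Cpu = (100.2 - 96.16)/(3*0.85608621) = 1.5731
Cpl = (96.16 - 94.1)/(3*0.85608621) = 0.8021
Cpk = min(Cpu, Cpl) = 0.8021

0.8021


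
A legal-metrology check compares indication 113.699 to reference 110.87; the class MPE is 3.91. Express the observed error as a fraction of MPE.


e = indication - reference = 113.699 - 110.87 = 2.8290
|e| = 2.8290
ratio = |e| / MPE = 2.8290 / 3.91
ratio = 0.7235

0.7235


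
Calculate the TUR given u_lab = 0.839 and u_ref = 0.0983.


TUR = u_lab / u_ref
= 0.839 / 0.0983
= 8.5351

8.5351


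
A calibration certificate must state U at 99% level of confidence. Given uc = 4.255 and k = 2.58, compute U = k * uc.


U = k * uc
U = 2.58 * 4.255
U = 10.9779

10.9779


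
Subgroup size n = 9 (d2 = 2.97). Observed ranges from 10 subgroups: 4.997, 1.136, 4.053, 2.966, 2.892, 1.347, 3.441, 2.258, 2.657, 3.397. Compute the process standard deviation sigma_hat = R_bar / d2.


R_bar = (4.997 + 1.136 + 4.053 + 2.966 + 2.892 + 1.347 + 3.441 + 2.258 + 2.657 + 3.397) / 10
R_bar = 29.144 / 10 = 2.9144
sigma_hat = R_bar / d2 = 2.9144 / 2.97 = 0.9813

0.9813


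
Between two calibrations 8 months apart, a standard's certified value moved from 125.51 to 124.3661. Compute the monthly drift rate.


rate = (v2 - v1) / months
= (124.3661 - 125.51) / 8
= -1.1439 / 8
= -0.1430

-0.1430


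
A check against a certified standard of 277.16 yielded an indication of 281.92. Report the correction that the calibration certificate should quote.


Correction = standard - reading
= 277.16 - 281.92
= -4.7600

-4.7600


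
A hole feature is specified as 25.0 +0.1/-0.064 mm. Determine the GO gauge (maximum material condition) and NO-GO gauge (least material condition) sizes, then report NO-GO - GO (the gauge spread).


GO = nominal - lower_tol (smallest hole = maximum material condition)
GO = 25.0 - 0.064 = 24.936
NO-GO = nominal + upper_tol (largest hole = least material condition)
NO-GO = 25.0 + 0.1 = 25.1
spread = NO-GO - GO = 25.1 - 24.936 = 0.1640

0.1640


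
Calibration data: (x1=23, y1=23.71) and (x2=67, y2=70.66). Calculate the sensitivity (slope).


slope = (y2 - y1) / (x2 - x1)
= (70.66 - 23.71) / (67 - 23)
= 46.9500 / 44
= 1.0670

1.0670


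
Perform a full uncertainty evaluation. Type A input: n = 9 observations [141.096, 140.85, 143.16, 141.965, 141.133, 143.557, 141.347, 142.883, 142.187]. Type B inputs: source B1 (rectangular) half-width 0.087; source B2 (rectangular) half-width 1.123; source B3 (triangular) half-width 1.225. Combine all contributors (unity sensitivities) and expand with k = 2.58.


mean = (141.096 + 140.85 + 143.16 + 141.965 + 141.133 + 143.557 + 141.347 + 142.883 + 142.187) / 9 = 142.0197778
s = sqrt(sum((x - mean)^2)/(n-1)) = 0.99373195
u_A = s / sqrt(n) = 0.99373195 / sqrt(9) = 0.33124398
u_B1 = 0.087 / sqrt(3) = 0.050229473
u_B2 = 1.123 / sqrt(3) = 0.64836435
u_B3 = 1.225 / sqrt(6) = 0.50010416
uc = sqrt(0.33124398^2 + 0.050229473^2 + 0.64836435^2 + 0.50010416^2) = 0.88471808
U = k * uc = 2.58 * 0.88471808
U = 2.2826

2.2826


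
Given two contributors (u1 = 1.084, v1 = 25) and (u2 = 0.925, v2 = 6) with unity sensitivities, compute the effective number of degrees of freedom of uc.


uc = sqrt(u1^2 + u2^2) = sqrt(1.084^2 + 0.925^2) = 1.4250196
v_eff = uc^4 / (u1^4/v1 + u2^4/v2)
= 1.4250196^4 / (1.084^4/25 + 0.925^4/6)
= 4.1236648 / 0.17724595
v_eff = 23.2652

23.2652


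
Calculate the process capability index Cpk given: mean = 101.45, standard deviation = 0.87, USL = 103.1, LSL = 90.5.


Cpu = (USL - mean) / (3*sigma) = (103.1 - 101.45) / (3*0.87) = 0.6322
Cpl = (mean - LSL) / (3*sigma) = (101.45 - 90.5) / (3*0.87) = 4.1954
Cpk = min(Cpu, Cpl) = 0.6322

0.6322


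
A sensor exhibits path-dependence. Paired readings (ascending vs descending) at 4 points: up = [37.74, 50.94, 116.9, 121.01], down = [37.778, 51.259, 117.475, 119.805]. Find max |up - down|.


|37.74 - 37.778| = 0.0380
|50.94 - 51.259| = 0.3190
|116.9 - 117.475| = 0.5750
|121.01 - 119.805| = 1.2050
hysteresis = max(diffs) = 1.2050

1.2050


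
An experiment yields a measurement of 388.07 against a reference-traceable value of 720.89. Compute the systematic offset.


Systematic error = measured - true
= 388.07 - 720.89
= -332.8200

-332.8200


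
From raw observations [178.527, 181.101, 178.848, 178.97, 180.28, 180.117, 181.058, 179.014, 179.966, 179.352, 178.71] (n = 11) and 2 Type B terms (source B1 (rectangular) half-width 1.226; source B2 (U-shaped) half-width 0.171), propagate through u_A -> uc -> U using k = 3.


mean = (178.527 + 181.101 + 178.848 + 178.97 + 180.28 + 180.117 + 181.058 + 179.014 + 179.966 + 179.352 + 178.71) / 11 = 179.6311818
s = sqrt(sum((x - mean)^2)/(n-1)) = 0.92425363
u_A = s / sqrt(n) = 0.92425363 / sqrt(11) = 0.27867295
u_B1 = 1.226 / sqrt(3) = 0.70783143
u_B2 = 0.171 / sqrt(2) = 0.12091526
uc = sqrt(0.27867295^2 + 0.70783143^2 + 0.12091526^2) = 0.77026258
U = k * uc = 3 * 0.77026258
U = 2.3108

2.3108


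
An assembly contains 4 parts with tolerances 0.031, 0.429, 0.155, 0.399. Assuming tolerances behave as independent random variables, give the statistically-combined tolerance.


RSS = sqrt(0.031^2 + 0.429^2 + 0.155^2 + 0.399^2)
= sqrt(0.368228)
= 0.6068

0.6068


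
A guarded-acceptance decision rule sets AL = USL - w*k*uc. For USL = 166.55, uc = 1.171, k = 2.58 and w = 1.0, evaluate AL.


U = k * uc = 2.58 * 1.171 = 3.02118
guard band g = w * U = 1.0 * 3.02118 = 3.02118
AL = USL - g = 166.55 - 3.02118
AL = 163.5288

163.5288


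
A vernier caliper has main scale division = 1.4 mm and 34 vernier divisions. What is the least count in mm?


LC = MSD / n_div
= 1.4 / 34
= 0.0412

0.0412


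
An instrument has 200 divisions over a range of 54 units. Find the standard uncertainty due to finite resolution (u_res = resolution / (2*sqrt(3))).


resolution = range / divisions
resolution = 54 / 200 = 0.27
u_res = resolution / (2*sqrt(3))
u_res = 0.27 / 3.4641016
u_res = 0.0779

0.0779


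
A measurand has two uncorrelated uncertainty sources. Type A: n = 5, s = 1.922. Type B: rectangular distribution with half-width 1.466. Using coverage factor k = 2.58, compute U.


u_A = s / sqrt(n) = 1.922 / sqrt(5) = 0.85954453
u_B = half_width / sqrt(3) = 1.466 / sqrt(3) = 0.84639549
uc = sqrt(u_A^2 + u_B^2) = sqrt(0.85954453^2 + 0.84639549^2) = 1.2063176
U = k * uc = 2.58 * 1.2063176
U = 3.1123

3.1123


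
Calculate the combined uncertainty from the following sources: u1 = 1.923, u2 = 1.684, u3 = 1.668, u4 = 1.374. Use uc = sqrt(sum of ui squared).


uc = sqrt(1.923^2 + 1.684^2 + 1.668^2 + 1.374^2)
uc = sqrt(11.203885)
uc = 3.3472

3.3472


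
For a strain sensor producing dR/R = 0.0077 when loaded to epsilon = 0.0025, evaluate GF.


GF = (dR/R) / epsilon
= 0.0077 / 0.0025
= 3.0800

3.0800


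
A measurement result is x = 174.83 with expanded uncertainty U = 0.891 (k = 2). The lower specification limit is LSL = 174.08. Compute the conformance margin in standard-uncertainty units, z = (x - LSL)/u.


u = U / k = 0.891 / 2 = 0.4455
margin = |LSL - x| = |174.08 - 174.83| = 0.75
z = margin / u = 0.75 / 0.4455
z = 1.6835

1.6835


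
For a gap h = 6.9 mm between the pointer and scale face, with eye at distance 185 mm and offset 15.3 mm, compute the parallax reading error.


error = h * offset / d
= 6.9 * 15.3 / 185
= 0.5706

0.5706


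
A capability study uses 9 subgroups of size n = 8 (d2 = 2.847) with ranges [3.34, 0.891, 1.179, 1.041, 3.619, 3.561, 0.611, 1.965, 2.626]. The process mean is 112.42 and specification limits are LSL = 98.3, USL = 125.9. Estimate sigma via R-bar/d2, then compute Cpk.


R_bar = (3.34 + 0.891 + 1.179 + 1.041 + 3.619 + 3.561 + 0.611 + 1.965 + 2.626) / 9 = 2.0925556
sigma = R_bar / d2 = 2.0925556 / 2.847 = 0.73500372
Cp = (USL - LSL)/(6*sigma) = (125.9 - 98.3)/(6*0.73500372) = 6.2585
Cpu = (125.9 - 112.42)/(3*0.73500372) = 6.1133
Cpl = (112.42 - 98.3)/(3*0.73500372) = 6.4036
Cpk = min(Cpu, Cpl) = 6.1133

6.1133


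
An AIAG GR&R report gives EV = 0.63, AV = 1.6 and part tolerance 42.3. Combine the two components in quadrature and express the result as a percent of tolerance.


GRR = sqrt(EV^2 + AV^2) = sqrt(0.63^2 + 1.6^2) = 1.7195639
%GRR = GRR / tol * 100 = 1.7195639 / 42.3 * 100
%GRR = 4.0652

4.0652


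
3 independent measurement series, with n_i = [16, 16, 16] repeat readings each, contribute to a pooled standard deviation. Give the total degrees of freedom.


nu = sum_i (n_i - 1)
nu = ((16 - 1) + (16 - 1) + (16 - 1))
nu = 15 + 15 + 15
nu = 45

45


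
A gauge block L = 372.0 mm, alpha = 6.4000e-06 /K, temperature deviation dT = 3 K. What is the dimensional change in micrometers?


dL = L * alpha * dT
= 372.0 * 6.4000e-06 * 3
= 0.0071424 mm
dL_um = 0.0071424 * 1000 = 7.1424 um

7.1424


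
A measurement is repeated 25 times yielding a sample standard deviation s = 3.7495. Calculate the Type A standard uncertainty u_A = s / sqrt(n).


u_A = s / sqrt(n)
u_A = 3.7495 / sqrt(25)
u_A = 3.7495 / 5
u_A = 0.7499

0.7499


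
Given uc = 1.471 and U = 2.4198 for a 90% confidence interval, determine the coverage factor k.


k = U / uc
k = 2.4198 / 1.471
k = 1.645

1.645


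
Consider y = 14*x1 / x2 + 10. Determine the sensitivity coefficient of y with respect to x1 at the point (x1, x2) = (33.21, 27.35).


y = 14*x1 / x2 + 10
dy/dx1 = 14/x2
Evaluate at x2 = 27.35: c1 = 14 / 27.35
c1 = 0.5119

0.5119


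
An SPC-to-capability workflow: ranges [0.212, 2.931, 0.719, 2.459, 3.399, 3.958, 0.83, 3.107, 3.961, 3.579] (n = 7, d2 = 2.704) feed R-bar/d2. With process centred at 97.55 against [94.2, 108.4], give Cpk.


R_bar = (0.212 + 2.931 + 0.719 + 2.459 + 3.399 + 3.958 + 0.83 + 3.107 + 3.961 + 3.579) / 10 = 2.5155
sigma = R_bar / d2 = 2.5155 / 2.704 = 0.93028846
Cp = (USL - LSL)/(6*sigma) = (108.4 - 94.2)/(6*0.93028846) = 2.5440
Cpu = (108.4 - 97.55)/(3*0.93028846) = 3.8877
Cpl = (97.55 - 94.2)/(3*0.93028846) = 1.2003
Cpk = min(Cpu, Cpl) = 1.2003

1.2003


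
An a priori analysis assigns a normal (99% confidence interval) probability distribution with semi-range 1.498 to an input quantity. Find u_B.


u_B = half_width / 2.576
u_B = 1.498 / 2.576
u_B = 0.5815

0.5815


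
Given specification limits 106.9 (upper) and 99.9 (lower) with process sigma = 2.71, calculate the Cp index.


Cp = (USL - LSL) / (6 * sigma)
= (106.9 - 99.9) / (6 * 2.71)
= 7.0000 / 16.2600
= 0.4305

0.4305


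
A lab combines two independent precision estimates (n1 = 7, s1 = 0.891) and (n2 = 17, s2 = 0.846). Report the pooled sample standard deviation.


s_p = sqrt(((n1-1)*s1^2 + (n2-1)*s2^2) / (n1+n2-2))
numerator = (7-1)*0.891^2 + (17-1)*0.846^2 = 4.763286 + 11.451456 = 16.214742
denominator = 7 + 17 - 2 = 22
s_p^2 = 16.214742 / 22 = 0.73703373
s_p = sqrt(0.73703373) = 0.8585

0.8585


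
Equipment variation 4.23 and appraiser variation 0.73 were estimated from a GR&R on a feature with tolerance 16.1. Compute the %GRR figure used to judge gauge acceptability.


GRR = sqrt(EV^2 + AV^2) = sqrt(4.23^2 + 0.73^2) = 4.2925284
%GRR = GRR / tol * 100 = 4.2925284 / 16.1 * 100
%GRR = 26.6617

26.6617


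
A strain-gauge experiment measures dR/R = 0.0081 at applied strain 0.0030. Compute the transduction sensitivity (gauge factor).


GF = (dR/R) / epsilon
= 0.0081 / 0.0030
= 2.7000

2.7000


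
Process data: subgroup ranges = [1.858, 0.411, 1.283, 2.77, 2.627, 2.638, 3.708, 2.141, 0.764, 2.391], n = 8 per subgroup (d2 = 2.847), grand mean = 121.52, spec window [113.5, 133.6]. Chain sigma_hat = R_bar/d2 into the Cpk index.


R_bar = (1.858 + 0.411 + 1.283 + 2.77 + 2.627 + 2.638 + 3.708 + 2.141 + 0.764 + 2.391) / 10 = 2.0591
sigma = R_bar / d2 = 2.0591 / 2.847 = 0.72325255
Cp = (USL - LSL)/(6*sigma) = (133.6 - 113.5)/(6*0.72325255) = 4.6319
Cpu = (133.6 - 121.52)/(3*0.72325255) = 5.5674
Cpl = (121.52 - 113.5)/(3*0.72325255) = 3.6963
Cpk = min(Cpu, Cpl) = 3.6963

3.6963


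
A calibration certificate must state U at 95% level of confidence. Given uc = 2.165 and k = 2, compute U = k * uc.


U = k * uc
U = 2 * 2.165
U = 4.3300

4.3300


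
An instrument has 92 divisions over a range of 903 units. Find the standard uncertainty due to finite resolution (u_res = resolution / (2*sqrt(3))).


resolution = range / divisions
resolution = 903 / 92 = 9.8152174
u_res = resolution / (2*sqrt(3))
u_res = 9.8152174 / 3.4641016
u_res = 2.8334

2.8334


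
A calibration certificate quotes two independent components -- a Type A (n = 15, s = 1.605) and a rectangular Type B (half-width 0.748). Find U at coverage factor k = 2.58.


u_A = s / sqrt(n) = 1.605 / sqrt(15) = 0.41440922
u_B = half_width / sqrt(3) = 0.748 / sqrt(3) = 0.431858
uc = sqrt(u_A^2 + u_B^2) = sqrt(0.41440922^2 + 0.431858^2) = 0.59852847
U = k * uc = 2.58 * 0.59852847
U = 1.5442

1.5442


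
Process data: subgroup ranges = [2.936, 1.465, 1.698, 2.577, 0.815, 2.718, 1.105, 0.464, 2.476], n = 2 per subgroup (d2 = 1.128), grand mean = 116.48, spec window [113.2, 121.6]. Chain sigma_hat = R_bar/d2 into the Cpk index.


R_bar = (2.936 + 1.465 + 1.698 + 2.577 + 0.815 + 2.718 + 1.105 + 0.464 + 2.476) / 9 = 1.806
sigma = R_bar / d2 = 1.806 / 1.128 = 1.6010638
Cp = (USL - LSL)/(6*sigma) = (121.6 - 113.2)/(6*1.6010638) = 0.8744
Cpu = (121.6 - 116.48)/(3*1.6010638) = 1.0660
Cpl = (116.48 - 113.2)/(3*1.6010638) = 0.6829
Cpk = min(Cpu, Cpl) = 0.6829

0.6829


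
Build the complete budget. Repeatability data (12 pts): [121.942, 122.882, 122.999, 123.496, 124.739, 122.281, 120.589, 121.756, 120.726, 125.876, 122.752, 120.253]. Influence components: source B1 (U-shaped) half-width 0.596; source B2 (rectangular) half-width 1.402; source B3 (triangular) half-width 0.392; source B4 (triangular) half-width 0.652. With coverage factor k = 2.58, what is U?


mean = (121.942 + 122.882 + 122.999 + 123.496 + 124.739 + 122.281 + 120.589 + 121.756 + 120.726 + 125.876 + 122.752 + 120.253) / 12 = 122.52425
s = sqrt(sum((x - mean)^2)/(n-1)) = 1.6682803
u_A = s / sqrt(n) = 1.6682803 / sqrt(12) = 0.48159104
u_B1 = 0.596 / sqrt(2) = 0.42143564
u_B2 = 1.402 / sqrt(3) = 0.80944508
u_B3 = 0.392 / sqrt(6) = 0.16003333
u_B4 = 0.652 / sqrt(6) = 0.26617789
uc = sqrt(0.48159104^2 + 0.42143564^2 + 0.80944508^2 + 0.16003333^2 + 0.26617789^2) = 1.0775902
U = k * uc = 2.58 * 1.0775902
U = 2.7802

2.7802


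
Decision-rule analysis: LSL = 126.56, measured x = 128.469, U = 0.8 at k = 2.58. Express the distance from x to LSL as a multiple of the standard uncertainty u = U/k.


u = U / k = 0.8 / 2.58 = 0.31007752
margin = |LSL - x| = |126.56 - 128.469| = 1.909
z = margin / u = 1.909 / 0.31007752
z = 6.1565

6.1565


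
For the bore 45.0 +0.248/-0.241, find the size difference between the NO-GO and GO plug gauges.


GO = nominal - lower_tol (smallest hole = maximum material condition)
GO = 45.0 - 0.241 = 44.759
NO-GO = nominal + upper_tol (largest hole = least material condition)
NO-GO = 45.0 + 0.248 = 45.248
spread = NO-GO - GO = 45.248 - 44.759 = 0.4890

0.4890


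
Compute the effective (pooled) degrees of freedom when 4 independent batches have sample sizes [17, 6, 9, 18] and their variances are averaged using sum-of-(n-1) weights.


nu = sum_i (n_i - 1)
nu = ((17 - 1) + (6 - 1) + (9 - 1) + (18 - 1))
nu = 16 + 5 + 8 + 17
nu = 46

46


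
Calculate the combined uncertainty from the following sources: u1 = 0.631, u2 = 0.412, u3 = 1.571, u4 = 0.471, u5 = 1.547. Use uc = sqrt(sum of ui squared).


uc = sqrt(0.631^2 + 0.412^2 + 1.571^2 + 0.471^2 + 1.547^2)
uc = sqrt(5.650996)
uc = 2.3772

2.3772


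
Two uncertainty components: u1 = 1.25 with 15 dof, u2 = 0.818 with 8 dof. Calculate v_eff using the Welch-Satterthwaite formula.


uc = sqrt(u1^2 + u2^2) = sqrt(1.25^2 + 0.818^2) = 1.4938621
v_eff = uc^4 / (u1^4/v1 + u2^4/v2)
= 1.4938621^4 / (1.25^4/15 + 0.818^4/8)
= 4.9801456 / 0.21872628
v_eff = 22.7688

22.7688


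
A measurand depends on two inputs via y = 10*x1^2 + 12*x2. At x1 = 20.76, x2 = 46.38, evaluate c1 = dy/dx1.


y = 10*x1^2 + 12*x2
dy/dx1 = 2*10*x1
Evaluate at x1 = 20.76: c1 = 20 * 20.76
c1 = 415.2000

415.2000


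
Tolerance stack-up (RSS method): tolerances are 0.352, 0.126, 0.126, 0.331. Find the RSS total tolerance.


RSS = sqrt(0.352^2 + 0.126^2 + 0.126^2 + 0.331^2)
= sqrt(0.265217)
= 0.5150

0.5150


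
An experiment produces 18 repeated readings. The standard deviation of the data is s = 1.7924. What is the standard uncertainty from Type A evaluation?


u_A = s / sqrt(n)
u_A = 1.7924 / sqrt(18)
u_A = 1.7924 / 4.2426407
u_A = 0.4225

0.4225


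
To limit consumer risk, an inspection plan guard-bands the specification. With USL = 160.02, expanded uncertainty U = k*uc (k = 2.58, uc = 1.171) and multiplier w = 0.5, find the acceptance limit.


U = k * uc = 2.58 * 1.171 = 3.02118
guard band g = w * U = 0.5 * 3.02118 = 1.51059
AL = USL - g = 160.02 - 1.51059
AL = 158.5094

158.5094


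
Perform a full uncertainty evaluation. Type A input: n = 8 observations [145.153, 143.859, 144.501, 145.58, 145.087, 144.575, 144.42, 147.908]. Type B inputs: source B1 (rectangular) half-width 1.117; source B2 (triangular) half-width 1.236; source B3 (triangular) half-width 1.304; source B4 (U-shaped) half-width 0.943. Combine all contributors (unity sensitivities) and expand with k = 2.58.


mean = (145.153 + 143.859 + 144.501 + 145.58 + 145.087 + 144.575 + 144.42 + 147.908) / 8 = 145.135375
s = sqrt(sum((x - mean)^2)/(n-1)) = 1.2389591
u_A = s / sqrt(n) = 1.2389591 / sqrt(8) = 0.43803819
u_B1 = 1.117 / sqrt(3) = 0.64490025
u_B2 = 1.236 / sqrt(6) = 0.50459489
u_B3 = 1.304 / sqrt(6) = 0.53235577
u_B4 = 0.943 / sqrt(2) = 0.66680169
uc = sqrt(0.43803819^2 + 0.64490025^2 + 0.50459489^2 + 0.53235577^2 + 0.66680169^2) = 1.2611173
U = k * uc = 2.58 * 1.2611173
U = 3.2537

3.2537


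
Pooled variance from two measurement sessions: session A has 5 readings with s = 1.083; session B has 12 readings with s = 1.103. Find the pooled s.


s_p = sqrt(((n1-1)*s1^2 + (n2-1)*s2^2) / (n1+n2-2))
numerator = (5-1)*1.083^2 + (12-1)*1.103^2 = 4.691556 + 13.382699 = 18.074255
denominator = 5 + 12 - 2 = 15
s_p^2 = 18.074255 / 15 = 1.2049503
s_p = sqrt(1.2049503) = 1.0977

1.0977


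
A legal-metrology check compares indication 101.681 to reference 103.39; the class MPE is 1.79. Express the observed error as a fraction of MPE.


e = indication - reference = 101.681 - 103.39 = -1.7090
|e| = 1.7090
ratio = |e| / MPE = 1.7090 / 1.79
ratio = 0.9547

0.9547


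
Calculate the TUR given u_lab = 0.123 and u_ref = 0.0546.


TUR = u_lab / u_ref
= 0.123 / 0.0546
= 2.2527

2.2527


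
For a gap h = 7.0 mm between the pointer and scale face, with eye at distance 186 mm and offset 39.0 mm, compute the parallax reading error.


error = h * offset / d
= 7.0 * 39.0 / 186
= 1.4677

1.4677


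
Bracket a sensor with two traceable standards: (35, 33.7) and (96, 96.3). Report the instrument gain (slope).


slope = (y2 - y1) / (x2 - x1)
= (96.3 - 33.7) / (96 - 35)
= 62.6000 / 61
= 1.0262

1.0262


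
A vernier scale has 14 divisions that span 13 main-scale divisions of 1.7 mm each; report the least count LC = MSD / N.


LC = MSD / n_div
= 1.7 / 14
= 0.1214

0.1214


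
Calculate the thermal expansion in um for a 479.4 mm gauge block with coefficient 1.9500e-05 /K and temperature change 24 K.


dL = L * alpha * dT
= 479.4 * 1.9500e-05 * 24
= 0.2243592 mm
dL_um = 0.2243592 * 1000 = 224.3592 um

224.3592


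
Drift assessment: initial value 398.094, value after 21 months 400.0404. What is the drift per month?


rate = (v2 - v1) / months
= (400.0404 - 398.094) / 21
= 1.9464 / 21
= 0.0927

0.0927


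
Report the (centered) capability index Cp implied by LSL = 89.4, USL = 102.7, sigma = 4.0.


Cp = (USL - LSL) / (6 * sigma)
= (102.7 - 89.4) / (6 * 4.0)
= 13.3000 / 24.0000
= 0.5542

0.5542


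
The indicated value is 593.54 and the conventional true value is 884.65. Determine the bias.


Systematic error = measured - true
= 593.54 - 884.65
= -291.1100

-291.1100


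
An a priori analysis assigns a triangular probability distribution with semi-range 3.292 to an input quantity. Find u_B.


u_B = half_width / sqrt(6)
u_B = 3.292 / 2.4494897
u_B = 1.3440

1.3440


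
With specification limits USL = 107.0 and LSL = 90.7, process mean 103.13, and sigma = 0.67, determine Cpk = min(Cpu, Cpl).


Cpu = (USL - mean) / (3*sigma) = (107.0 - 103.13) / (3*0.67) = 1.9254
Cpl = (mean - LSL) / (3*sigma) = (103.13 - 90.7) / (3*0.67) = 6.1841
Cpk = min(Cpu, Cpl) = 1.9254

1.9254


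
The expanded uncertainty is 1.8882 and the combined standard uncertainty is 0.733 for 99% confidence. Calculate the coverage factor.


k = U / uc
k = 1.8882 / 0.733
k = 2.576

2.576


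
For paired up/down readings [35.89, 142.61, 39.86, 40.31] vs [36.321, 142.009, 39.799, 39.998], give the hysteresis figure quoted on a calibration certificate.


|35.89 - 36.321| = 0.4310
|142.61 - 142.009| = 0.6010
|39.86 - 39.799| = 0.0610
|40.31 - 39.998| = 0.3120
hysteresis = max(diffs) = 0.6010

0.6010


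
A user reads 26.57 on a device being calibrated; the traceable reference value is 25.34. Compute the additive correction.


Correction = standard - reading
= 25.34 - 26.57
= -1.2300

-1.2300


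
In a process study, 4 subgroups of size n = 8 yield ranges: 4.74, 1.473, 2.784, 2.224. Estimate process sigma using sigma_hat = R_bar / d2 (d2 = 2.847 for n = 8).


R_bar = (4.74 + 1.473 + 2.784 + 2.224) / 4
R_bar = 11.221 / 4 = 2.80525
sigma_hat = R_bar / d2 = 2.80525 / 2.847 = 0.9853

0.9853


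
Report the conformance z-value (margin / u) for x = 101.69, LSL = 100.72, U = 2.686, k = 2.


u = U / k = 2.686 / 2 = 1.343
margin = |LSL - x| = |100.72 - 101.69| = 0.97
z = margin / u = 0.97 / 1.343
z = 0.7223

0.7223


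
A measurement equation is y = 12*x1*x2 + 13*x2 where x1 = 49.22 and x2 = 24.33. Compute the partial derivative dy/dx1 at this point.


y = 12*x1*x2 + 13*x2
dy/dx1 = 12*x2
Evaluate at x2 = 24.33: c1 = 12 * 24.33
c1 = 291.9600

291.9600


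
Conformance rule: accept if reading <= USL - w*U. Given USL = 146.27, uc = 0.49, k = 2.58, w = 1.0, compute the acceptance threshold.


U = k * uc = 2.58 * 0.49 = 1.2642
guard band g = w * U = 1.0 * 1.2642 = 1.2642
AL = USL - g = 146.27 - 1.2642
AL = 145.0058

145.0058


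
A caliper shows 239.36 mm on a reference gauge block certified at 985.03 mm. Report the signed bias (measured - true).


Systematic error = measured - true
= 239.36 - 985.03
= -745.6700

-745.6700


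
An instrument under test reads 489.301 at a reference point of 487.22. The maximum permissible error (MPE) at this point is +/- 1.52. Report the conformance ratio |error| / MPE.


e = indication - reference = 489.301 - 487.22 = 2.0810
|e| = 2.0810
ratio = |e| / MPE = 2.0810 / 1.52
ratio = 1.3691

1.3691


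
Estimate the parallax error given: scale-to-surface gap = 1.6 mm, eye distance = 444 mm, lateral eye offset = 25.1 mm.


error = h * offset / d
= 1.6 * 25.1 / 444
= 0.0905

0.0905


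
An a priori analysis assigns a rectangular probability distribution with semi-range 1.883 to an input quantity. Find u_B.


u_B = half_width / sqrt(3)
u_B = 1.883 / 1.7320508
u_B = 1.0872

1.0872


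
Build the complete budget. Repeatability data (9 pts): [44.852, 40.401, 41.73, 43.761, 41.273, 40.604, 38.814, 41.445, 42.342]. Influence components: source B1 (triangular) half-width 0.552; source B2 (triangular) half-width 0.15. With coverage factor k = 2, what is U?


mean = (44.852 + 40.401 + 41.73 + 43.761 + 41.273 + 40.604 + 38.814 + 41.445 + 42.342) / 9 = 41.69133333
s = sqrt(sum((x - mean)^2)/(n-1)) = 1.8048608
u_A = s / sqrt(n) = 1.8048608 / sqrt(9) = 0.60162027
u_B1 = 0.552 / sqrt(6) = 0.22535306
u_B2 = 0.15 / sqrt(6) = 0.061237244
uc = sqrt(0.60162027^2 + 0.22535306^2 + 0.061237244^2) = 0.64535335
U = k * uc = 2 * 0.64535335
U = 1.2907

1.2907


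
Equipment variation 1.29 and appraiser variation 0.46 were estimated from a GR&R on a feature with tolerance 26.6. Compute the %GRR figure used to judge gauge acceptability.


GRR = sqrt(EV^2 + AV^2) = sqrt(1.29^2 + 0.46^2) = 1.369562
%GRR = GRR / tol * 100 = 1.369562 / 26.6 * 100
%GRR = 5.1487

5.1487


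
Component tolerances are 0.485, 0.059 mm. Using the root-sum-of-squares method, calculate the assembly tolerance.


RSS = sqrt(0.485^2 + 0.059^2)
= sqrt(0.238706)
= 0.4886

0.4886


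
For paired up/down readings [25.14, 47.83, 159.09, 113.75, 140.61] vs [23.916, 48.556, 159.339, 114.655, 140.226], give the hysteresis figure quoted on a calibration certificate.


|25.14 - 23.916| = 1.2240
|47.83 - 48.556| = 0.7260
|159.09 - 159.339| = 0.2490
|113.75 - 114.655| = 0.9050
|140.61 - 140.226| = 0.3840
hysteresis = max(diffs) = 1.2240

1.2240


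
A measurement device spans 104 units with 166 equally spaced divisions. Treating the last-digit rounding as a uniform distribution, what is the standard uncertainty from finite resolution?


resolution = range / divisions
resolution = 104 / 166 = 0.62650602
u_res = resolution / (2*sqrt(3))
u_res = 0.62650602 / 3.4641016
u_res = 0.1809

0.1809


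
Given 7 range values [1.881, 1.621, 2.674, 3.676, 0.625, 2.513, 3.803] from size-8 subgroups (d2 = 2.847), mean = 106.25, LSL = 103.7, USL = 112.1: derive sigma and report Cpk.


R_bar = (1.881 + 1.621 + 2.674 + 3.676 + 0.625 + 2.513 + 3.803) / 7 = 2.399
sigma = R_bar / d2 = 2.399 / 2.847 = 0.84264138
Cp = (USL - LSL)/(6*sigma) = (112.1 - 103.7)/(6*0.84264138) = 1.6614
Cpu = (112.1 - 106.25)/(3*0.84264138) = 2.3142
Cpl = (106.25 - 103.7)/(3*0.84264138) = 1.0087
Cpk = min(Cpu, Cpl) = 1.0087

1.0087


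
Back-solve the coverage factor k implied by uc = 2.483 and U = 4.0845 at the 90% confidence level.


k = U / uc
k = 4.0845 / 2.483
k = 1.645

1.645


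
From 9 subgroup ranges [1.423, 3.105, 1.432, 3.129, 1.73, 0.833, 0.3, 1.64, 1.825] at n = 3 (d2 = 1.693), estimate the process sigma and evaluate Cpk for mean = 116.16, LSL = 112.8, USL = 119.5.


R_bar = (1.423 + 3.105 + 1.432 + 3.129 + 1.73 + 0.833 + 0.3 + 1.64 + 1.825) / 9 = 1.713
sigma = R_bar / d2 = 1.713 / 1.693 = 1.0118133
Cp = (USL - LSL)/(6*sigma) = (119.5 - 112.8)/(6*1.0118133) = 1.1036
Cpu = (119.5 - 116.16)/(3*1.0118133) = 1.1003
Cpl = (116.16 - 112.8)/(3*1.0118133) = 1.1069
Cpk = min(Cpu, Cpl) = 1.1003

1.1003


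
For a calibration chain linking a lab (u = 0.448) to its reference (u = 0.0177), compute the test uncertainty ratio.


TUR = u_lab / u_ref
= 0.448 / 0.0177
= 25.3107

25.3107


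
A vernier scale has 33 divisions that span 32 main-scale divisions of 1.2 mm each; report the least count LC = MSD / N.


LC = MSD / n_div
= 1.2 / 33
= 0.0364

0.0364


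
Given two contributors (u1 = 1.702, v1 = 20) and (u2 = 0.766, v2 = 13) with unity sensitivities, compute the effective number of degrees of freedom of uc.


uc = sqrt(u1^2 + u2^2) = sqrt(1.702^2 + 0.766^2) = 1.8664297
v_eff = uc^4 / (u1^4/v1 + u2^4/v2)
= 1.8664297^4 / (1.702^4/20 + 0.766^4/13)
= 12.135189 / 0.44605695
v_eff = 27.2055

27.2055


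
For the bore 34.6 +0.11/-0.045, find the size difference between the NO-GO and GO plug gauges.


GO = nominal - lower_tol (smallest hole = maximum material condition)
GO = 34.6 - 0.045 = 34.555
NO-GO = nominal + upper_tol (largest hole = least material condition)
NO-GO = 34.6 + 0.11 = 34.71
spread = NO-GO - GO = 34.71 - 34.555 = 0.1550

0.1550


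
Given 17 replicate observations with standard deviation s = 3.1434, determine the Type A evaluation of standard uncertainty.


u_A = s / sqrt(n)
u_A = 3.1434 / sqrt(17)
u_A = 3.1434 / 4.1231056
u_A = 0.7624

0.7624


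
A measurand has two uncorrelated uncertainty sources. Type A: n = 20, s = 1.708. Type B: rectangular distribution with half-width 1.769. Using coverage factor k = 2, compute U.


u_A = s / sqrt(n) = 1.708 / sqrt(20) = 0.38192041
u_B = half_width / sqrt(3) = 1.769 / sqrt(3) = 1.0213326
uc = sqrt(u_A^2 + u_B^2) = sqrt(0.38192041^2 + 1.0213326^2) = 1.0904052
U = k * uc = 2 * 1.0904052
U = 2.1808

2.1808


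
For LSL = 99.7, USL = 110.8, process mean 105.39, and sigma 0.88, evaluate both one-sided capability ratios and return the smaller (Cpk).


Cpu = (USL - mean) / (3*sigma) = (110.8 - 105.39) / (3*0.88) = 2.0492
Cpl = (mean - LSL) / (3*sigma) = (105.39 - 99.7) / (3*0.88) = 2.1553
Cpk = min(Cpu, Cpl) = 2.0492

2.0492


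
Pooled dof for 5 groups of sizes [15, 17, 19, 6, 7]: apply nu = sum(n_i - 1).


nu = sum_i (n_i - 1)
nu = ((15 - 1) + (17 - 1) + (19 - 1) + (6 - 1) + (7 - 1))
nu = 14 + 16 + 18 + 5 + 6
nu = 59

59


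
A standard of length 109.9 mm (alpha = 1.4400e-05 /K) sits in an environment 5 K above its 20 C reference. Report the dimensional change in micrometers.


dL = L * alpha * dT
= 109.9 * 1.4400e-05 * 5
= 0.0079128 mm
dL_um = 0.0079128 * 1000 = 7.9128 um

7.9128


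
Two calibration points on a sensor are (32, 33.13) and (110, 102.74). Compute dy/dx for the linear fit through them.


slope = (y2 - y1) / (x2 - x1)
= (102.74 - 33.13) / (110 - 32)
= 69.6100 / 78
= 0.8924

0.8924


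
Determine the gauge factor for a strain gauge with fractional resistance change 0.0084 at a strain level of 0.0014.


GF = (dR/R) / epsilon
= 0.0084 / 0.0014
= 6.0000

6.0000


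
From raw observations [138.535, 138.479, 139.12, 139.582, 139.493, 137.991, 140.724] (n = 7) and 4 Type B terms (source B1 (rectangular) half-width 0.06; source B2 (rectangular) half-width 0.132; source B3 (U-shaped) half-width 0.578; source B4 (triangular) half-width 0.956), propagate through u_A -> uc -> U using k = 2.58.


mean = (138.535 + 138.479 + 139.12 + 139.582 + 139.493 + 137.991 + 140.724) / 7 = 139.132
s = sqrt(sum((x - mean)^2)/(n-1)) = 0.90849032
u_A = s / sqrt(n) = 0.90849032 / sqrt(7) = 0.34337707
u_B1 = 0.06 / sqrt(3) = 0.034641016
u_B2 = 0.132 / sqrt(3) = 0.076210236
u_B3 = 0.578 / sqrt(2) = 0.40870772
u_B4 = 0.956 / sqrt(6) = 0.39028537
uc = sqrt(0.34337707^2 + 0.034641016^2 + 0.076210236^2 + 0.40870772^2 + 0.39028537^2) = 0.66654368
U = k * uc = 2.58 * 0.66654368
U = 1.7197

1.7197


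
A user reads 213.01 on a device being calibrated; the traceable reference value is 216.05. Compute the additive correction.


Correction = standard - reading
= 216.05 - 213.01
= 3.0400

3.0400


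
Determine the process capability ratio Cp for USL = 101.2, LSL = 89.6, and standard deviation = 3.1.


Cp = (USL - LSL) / (6 * sigma)
= (101.2 - 89.6) / (6 * 3.1)
= 11.6000 / 18.6000
= 0.6237

0.6237


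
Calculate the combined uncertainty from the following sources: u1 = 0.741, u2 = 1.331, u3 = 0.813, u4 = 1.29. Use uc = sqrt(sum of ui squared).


uc = sqrt(0.741^2 + 1.331^2 + 0.813^2 + 1.29^2)
uc = sqrt(4.645711)
uc = 2.1554

2.1554


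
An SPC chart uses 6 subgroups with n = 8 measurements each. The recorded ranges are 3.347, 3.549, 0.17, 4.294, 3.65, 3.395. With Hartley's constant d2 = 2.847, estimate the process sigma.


R_bar = (3.347 + 3.549 + 0.17 + 4.294 + 3.65 + 3.395) / 6
R_bar = 18.405 / 6 = 3.0675
sigma_hat = R_bar / d2 = 3.0675 / 2.847 = 1.0774

1.0774


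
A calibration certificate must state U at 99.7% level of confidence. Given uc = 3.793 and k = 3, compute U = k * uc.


U = k * uc
U = 3 * 3.793
U = 11.3790

11.3790


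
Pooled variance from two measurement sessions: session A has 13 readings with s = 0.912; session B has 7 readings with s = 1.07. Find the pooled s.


s_p = sqrt(((n1-1)*s1^2 + (n2-1)*s2^2) / (n1+n2-2))
numerator = (13-1)*0.912^2 + (7-1)*1.07^2 = 9.980928 + 6.8694 = 16.850328
denominator = 13 + 7 - 2 = 18
s_p^2 = 16.850328 / 18 = 0.93612933
s_p = sqrt(0.93612933) = 0.9675

0.9675


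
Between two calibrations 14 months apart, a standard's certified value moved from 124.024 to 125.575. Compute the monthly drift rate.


rate = (v2 - v1) / months
= (125.575 - 124.024) / 14
= 1.5510 / 14
= 0.1108

0.1108


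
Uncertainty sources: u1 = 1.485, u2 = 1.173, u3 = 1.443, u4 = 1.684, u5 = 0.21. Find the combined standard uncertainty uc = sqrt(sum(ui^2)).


uc = sqrt(1.485^2 + 1.173^2 + 1.443^2 + 1.684^2 + 0.21^2)
uc = sqrt(8.543359)
uc = 2.9229

2.9229


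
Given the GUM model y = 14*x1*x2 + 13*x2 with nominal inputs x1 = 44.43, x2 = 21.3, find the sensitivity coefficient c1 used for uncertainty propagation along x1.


y = 14*x1*x2 + 13*x2
dy/dx1 = 14*x2
Evaluate at x2 = 21.3: c1 = 14 * 21.3
c1 = 298.2000

298.2000


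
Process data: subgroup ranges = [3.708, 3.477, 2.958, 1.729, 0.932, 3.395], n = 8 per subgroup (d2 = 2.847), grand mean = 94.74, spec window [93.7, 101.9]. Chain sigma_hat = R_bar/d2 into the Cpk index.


R_bar = (3.708 + 3.477 + 2.958 + 1.729 + 0.932 + 3.395) / 6 = 2.6998333
sigma = R_bar / d2 = 2.6998333 / 2.847 = 0.94830815
Cp = (USL - LSL)/(6*sigma) = (101.9 - 93.7)/(6*0.94830815) = 1.4412
Cpu = (101.9 - 94.74)/(3*0.94830815) = 2.5168
Cpl = (94.74 - 93.7)/(3*0.94830815) = 0.3656
Cpk = min(Cpu, Cpl) = 0.3656

0.3656


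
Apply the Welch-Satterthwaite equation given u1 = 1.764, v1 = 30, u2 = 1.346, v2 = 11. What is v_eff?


uc = sqrt(u1^2 + u2^2) = sqrt(1.764^2 + 1.346^2) = 2.2188763
v_eff = uc^4 / (u1^4/v1 + u2^4/v2)
= 2.2188763^4 / (1.764^4/30 + 1.346^4/11)
= 24.239986 / 0.62114733
v_eff = 39.0245

39.0245


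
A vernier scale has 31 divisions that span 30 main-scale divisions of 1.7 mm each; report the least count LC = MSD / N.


LC = MSD / n_div
= 1.7 / 31
= 0.0548

0.0548


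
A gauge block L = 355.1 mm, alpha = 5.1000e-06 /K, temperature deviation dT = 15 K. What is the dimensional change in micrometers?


dL = L * alpha * dT
= 355.1 * 5.1000e-06 * 15
= 0.0271652 mm
dL_um = 0.0271652 * 1000 = 27.1652 um

27.1652


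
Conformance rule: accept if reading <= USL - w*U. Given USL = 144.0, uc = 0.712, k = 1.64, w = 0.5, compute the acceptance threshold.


U = k * uc = 1.64 * 0.712 = 1.16768
guard band g = w * U = 0.5 * 1.16768 = 0.58384
AL = USL - g = 144.0 - 0.58384
AL = 143.4162

143.4162


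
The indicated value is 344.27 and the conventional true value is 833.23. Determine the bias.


Systematic error = measured - true
= 344.27 - 833.23
= -488.9600

-488.9600


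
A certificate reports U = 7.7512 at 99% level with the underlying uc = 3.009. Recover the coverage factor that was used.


k = U / uc
k = 7.7512 / 3.009
k = 2.576

2.576


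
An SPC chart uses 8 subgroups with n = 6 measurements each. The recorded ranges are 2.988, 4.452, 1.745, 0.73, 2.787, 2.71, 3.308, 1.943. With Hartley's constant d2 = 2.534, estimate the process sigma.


R_bar = (2.988 + 4.452 + 1.745 + 0.73 + 2.787 + 2.71 + 3.308 + 1.943) / 8
R_bar = 20.663 / 8 = 2.582875
sigma_hat = R_bar / d2 = 2.582875 / 2.534 = 1.0193

1.0193


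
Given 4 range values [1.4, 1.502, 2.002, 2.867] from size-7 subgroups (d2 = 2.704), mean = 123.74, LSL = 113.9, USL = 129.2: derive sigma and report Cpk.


R_bar = (1.4 + 1.502 + 2.002 + 2.867) / 4 = 1.94275
sigma = R_bar / d2 = 1.94275 / 2.704 = 0.71847263
Cp = (USL - LSL)/(6*sigma) = (129.2 - 113.9)/(6*0.71847263) = 3.5492
Cpu = (129.2 - 123.74)/(3*0.71847263) = 2.5332
Cpl = (123.74 - 113.9)/(3*0.71847263) = 4.5652
Cpk = min(Cpu, Cpl) = 2.5332

2.5332


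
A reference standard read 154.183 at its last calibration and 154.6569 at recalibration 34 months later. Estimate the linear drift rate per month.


rate = (v2 - v1) / months
= (154.6569 - 154.183) / 34
= 0.4739 / 34
= 0.0139

0.0139


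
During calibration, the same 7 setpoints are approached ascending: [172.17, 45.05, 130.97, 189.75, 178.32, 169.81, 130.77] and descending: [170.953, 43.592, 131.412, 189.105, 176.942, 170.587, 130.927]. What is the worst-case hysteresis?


|172.17 - 170.953| = 1.2170
|45.05 - 43.592| = 1.4580
|130.97 - 131.412| = 0.4420
|189.75 - 189.105| = 0.6450
|178.32 - 176.942| = 1.3780
|169.81 - 170.587| = 0.7770
|130.77 - 130.927| = 0.1570
hysteresis = max(diffs) = 1.4580

1.4580


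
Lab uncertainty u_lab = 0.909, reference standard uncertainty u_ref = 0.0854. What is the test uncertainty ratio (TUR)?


TUR = u_lab / u_ref
= 0.909 / 0.0854
= 10.6440

10.6440


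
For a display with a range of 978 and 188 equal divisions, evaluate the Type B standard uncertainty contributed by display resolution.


resolution = range / divisions
resolution = 978 / 188 = 5.2021277
u_res = resolution / (2*sqrt(3))
u_res = 5.2021277 / 3.4641016
u_res = 1.5017

1.5017


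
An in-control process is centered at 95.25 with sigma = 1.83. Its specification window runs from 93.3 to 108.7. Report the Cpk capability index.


Cpu = (USL - mean) / (3*sigma) = (108.7 - 95.25) / (3*1.83) = 2.4499
Cpl = (mean - LSL) / (3*sigma) = (95.25 - 93.3) / (3*1.83) = 0.3552
Cpk = min(Cpu, Cpl) = 0.3552

0.3552


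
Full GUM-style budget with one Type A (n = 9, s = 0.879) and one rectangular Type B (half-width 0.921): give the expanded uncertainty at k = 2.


u_A = s / sqrt(n) = 0.879 / sqrt(9) = 0.293
u_B = half_width / sqrt(3) = 0.921 / sqrt(3) = 0.5317396
uc = sqrt(u_A^2 + u_B^2) = sqrt(0.293^2 + 0.5317396^2) = 0.60712108
U = k * uc = 2 * 0.60712108
U = 1.2142

1.2142


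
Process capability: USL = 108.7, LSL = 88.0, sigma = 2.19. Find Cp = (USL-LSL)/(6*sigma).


Cp = (USL - LSL) / (6 * sigma)
= (108.7 - 88.0) / (6 * 2.19)
= 20.7000 / 13.1400
= 1.5753

1.5753


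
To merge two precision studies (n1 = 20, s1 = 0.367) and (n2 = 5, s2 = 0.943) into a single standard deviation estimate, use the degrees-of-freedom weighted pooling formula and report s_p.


s_p = sqrt(((n1-1)*s1^2 + (n2-1)*s2^2) / (n1+n2-2))
numerator = (20-1)*0.367^2 + (5-1)*0.943^2 = 2.559091 + 3.556996 = 6.116087
denominator = 20 + 5 - 2 = 23
s_p^2 = 6.116087 / 23 = 0.26591683
s_p = sqrt(0.26591683) = 0.5157

0.5157


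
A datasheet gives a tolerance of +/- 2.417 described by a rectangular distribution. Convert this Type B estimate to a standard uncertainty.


u_B = half_width / sqrt(3)
u_B = 2.417 / 1.7320508
u_B = 1.3955

1.3955


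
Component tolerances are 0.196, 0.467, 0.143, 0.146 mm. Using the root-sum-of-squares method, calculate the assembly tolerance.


RSS = sqrt(0.196^2 + 0.467^2 + 0.143^2 + 0.146^2)
= sqrt(0.29827)
= 0.5461

0.5461


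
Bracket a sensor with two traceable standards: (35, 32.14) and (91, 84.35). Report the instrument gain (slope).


slope = (y2 - y1) / (x2 - x1)
= (84.35 - 32.14) / (91 - 35)
= 52.2100 / 56
= 0.9323

0.9323


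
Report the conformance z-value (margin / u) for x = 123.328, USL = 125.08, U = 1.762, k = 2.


u = U / k = 1.762 / 2 = 0.881
margin = |USL - x| = |125.08 - 123.328| = 1.752
z = margin / u = 1.752 / 0.881
z = 1.9886

1.9886


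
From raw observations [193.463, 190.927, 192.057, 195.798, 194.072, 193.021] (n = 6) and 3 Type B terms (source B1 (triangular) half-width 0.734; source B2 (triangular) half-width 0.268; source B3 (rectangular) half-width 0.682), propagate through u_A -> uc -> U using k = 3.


mean = (193.463 + 190.927 + 192.057 + 195.798 + 194.072 + 193.021) / 6 = 193.223
s = sqrt(sum((x - mean)^2)/(n-1)) = 1.6781539
u_A = s / sqrt(n) = 1.6781539 / sqrt(6) = 0.68510346
u_B1 = 0.734 / sqrt(6) = 0.29965425
u_B2 = 0.268 / sqrt(6) = 0.10941054
u_B3 = 0.682 / sqrt(3) = 0.39375288
uc = sqrt(0.68510346^2 + 0.29965425^2 + 0.10941054^2 + 0.39375288^2) = 0.85215692
U = k * uc = 3 * 0.85215692
U = 2.5565

2.5565


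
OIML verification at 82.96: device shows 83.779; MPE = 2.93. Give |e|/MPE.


e = indication - reference = 83.779 - 82.96 = 0.8190
|e| = 0.8190
ratio = |e| / MPE = 0.8190 / 2.93
ratio = 0.2795

0.2795
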